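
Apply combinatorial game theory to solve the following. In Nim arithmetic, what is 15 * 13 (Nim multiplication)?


Nim multiplication is bilinear over XOR: (u XOR v) * w = (u*w) XOR (v*w).
So we split each operand into its bit components and XOR the pairwise Nim products.
15 = 1 + 2 + 4 + 8 (as XOR of powers of 2).
13 = 1 + 4 + 8 (as XOR of powers of 2).
Using the standard Nim-product table on single bits:
  2*2 = 3,   2*4 = 8,   2*8 = 12,
  4*4 = 6,   4*8 = 11,  8*8 = 13,
and  1*x = x (identity), k*l = l*k (commutative).
Pairwise Nim products:
  1 * 1 = 1
  1 * 4 = 4
  1 * 8 = 8
  2 * 1 = 2
  2 * 4 = 8
  2 * 8 = 12
  4 * 1 = 4
  4 * 4 = 6
  4 * 8 = 11
  8 * 1 = 8
  8 * 4 = 11
  8 * 8 = 13
XOR them: 1 XOR 4 XOR 8 XOR 2 XOR 8 XOR 12 XOR 4 XOR 6 XOR 11 XOR 8 XOR 11 XOR 13 = 12.
Result: 15 * 13 = 12 (in Nim).

12


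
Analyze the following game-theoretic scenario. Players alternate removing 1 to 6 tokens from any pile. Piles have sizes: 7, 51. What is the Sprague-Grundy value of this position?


Subtraction set: {1, 2, 3, 4, 5, 6}
For this subtraction set, G(n) = n mod 7 (period = max + 1 = 7).
Pile 1 (size 7): G(7) = 7 mod 7 = 0
Pile 2 (size 51): G(51) = 51 mod 7 = 2
Total Grundy value = XOR of all: 0 XOR 2 = 2

2


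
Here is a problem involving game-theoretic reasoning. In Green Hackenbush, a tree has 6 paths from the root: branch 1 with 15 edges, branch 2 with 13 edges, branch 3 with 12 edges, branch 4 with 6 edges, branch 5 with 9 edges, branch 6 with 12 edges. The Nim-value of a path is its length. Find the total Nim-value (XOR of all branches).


The tree has 6 branches from the ground vertex.
In Green Hackenbush, the Nim-value of a simple path of length k is k.
Branch 1: length 15, Nim-value = 15
Branch 2: length 13, Nim-value = 13
Branch 3: length 12, Nim-value = 12
Branch 4: length 6, Nim-value = 6
Branch 5: length 9, Nim-value = 9
Branch 6: length 12, Nim-value = 12
Total Nim-value = XOR of all branch values:
0 XOR 15 = 15
15 XOR 13 = 2
2 XOR 12 = 14
14 XOR 6 = 8
8 XOR 9 = 1
1 XOR 12 = 13
Nim-value of the tree = 13

13


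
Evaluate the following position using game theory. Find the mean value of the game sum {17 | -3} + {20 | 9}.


G1 = {17 | -3}, G2 = {20 | 9}
Each is a switch {a | b} with numbers a > b; its mean value is (a + b)/2, and mean value is additive over game sums: m(G1 + G2) = m(G1) + m(G2).
Mean of G1 = (17 + (-3))/2 = 14/2 = 7
Mean of G2 = (20 + (9))/2 = 29/2 = 29/2
Mean of G1 + G2 = 7 + 29/2 = 43/2

43/2


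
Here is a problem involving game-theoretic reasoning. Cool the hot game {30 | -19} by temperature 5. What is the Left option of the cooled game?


Original game: {30 | -19} (a switch {a | b} with a > b).
Cooling by t (for t below the temperature (a - b)/2 = 49/2) taxes each move by t: {a | b} cooled by t is {a - t | b + t}.
Cooling amount: t = 5
Cooled Left option: 30 - 5 = 25
Cooled Right option: -19 + 5 = -14
Cooled game: {25 | -14}
Left option = 25

25


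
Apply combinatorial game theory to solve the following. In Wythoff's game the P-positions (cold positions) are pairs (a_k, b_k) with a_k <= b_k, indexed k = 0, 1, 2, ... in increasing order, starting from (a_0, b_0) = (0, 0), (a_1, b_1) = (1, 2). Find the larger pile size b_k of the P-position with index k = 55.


By Wythoff's theorem, a_k = floor(k * phi) and b_k = floor(k * phi^2) = a_k + k, where phi = (1 + sqrt(5))/2 is the golden ratio.
phi = (1 + sqrt(5))/2 = 1.618034
phi^2 = phi + 1 = 2.618034
k = 55
k * phi^2 = 55 * 2.618034 = 143.991869
b_55 = floor(k * phi^2) = 143 (check: a_55 + k = 88 + 55 = 143)

143


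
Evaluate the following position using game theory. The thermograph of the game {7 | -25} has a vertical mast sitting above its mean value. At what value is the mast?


Game = {7 | -25}, a switch {a | b} with numbers a > b.
Its thermograph has left wall a - t and right wall b + t, which meet at t = (a - b)/2, where both equal (a + b)/2. So the mast (mean value) is at (a + b)/2.
Mean = (7 + (-25))/2 = -18/2 = -9

-9


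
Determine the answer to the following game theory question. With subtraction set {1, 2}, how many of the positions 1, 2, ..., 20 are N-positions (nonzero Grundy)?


Subtraction set S = {1, 2}, so G(n) = n mod 3.
G(n) = 0 when n is a multiple of 3.
Multiples of 3 in [1, 20]: 6
N-positions (nonzero Grundy) = 20 - 6 = 14

14


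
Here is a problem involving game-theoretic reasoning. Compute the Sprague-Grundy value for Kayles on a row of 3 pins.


Kayles: a move removes 1 or 2 adjacent pins from a contiguous row.
Removing pins from a row of k leaves two independent rows (a, b) with a + b = k - 1 (one pin) or a + b = k - 2 (two pins); an end removal gives a = 0.
By Sprague-Grundy, G(k) = mex{ G(a) XOR G(b) } over all these splits. G(0) = 0.
G(1): splits (0,0):0^0=0 -> mex({0}) = 1
G(2): splits (0,1):0^1=1 (0,0):0^0=0 -> mex({0, 1}) = 2
G(3): splits (0,2):0^2=2 (1,1):1^1=0 (0,1):0^1=1 -> mex({0, 1, 2}) = 3
Therefore G(3) = 3.

3


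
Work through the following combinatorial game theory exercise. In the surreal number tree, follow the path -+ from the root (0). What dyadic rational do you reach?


Sign expansion: -+
Rule: track bounds (lo, hi), initially (-inf, +inf). On '+', the current value becomes lo and we move to the simplest number in (value, hi): value + 1 if hi = +inf, otherwise the midpoint (value + hi)/2. On '-', the current value becomes hi and we move to value - 1 if lo = -inf, otherwise the midpoint (lo + value)/2.
Start at 0.
Step 1: sign = -, move left. Bounds: (-inf, 0). Value = -1
Step 2: sign = +, move right. Bounds: (-1, 0). Value = -1/2
The surreal number with sign expansion -+ is -1/2.

-1/2


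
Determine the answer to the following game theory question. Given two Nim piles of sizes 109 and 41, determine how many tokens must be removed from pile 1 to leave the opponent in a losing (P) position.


Piles: 109 and 41
Current XOR: 109 XOR 41 = 68 (non-zero, so this is an N-position).
To make the XOR zero, we need to find a move that balances the piles.
For pile 1 (size 109): target = 109 XOR 68 = 41
We reduce pile 1 from 109 to 41.
Tokens removed: 109 - 41 = 68
Verification: 41 XOR 41 = 0

68


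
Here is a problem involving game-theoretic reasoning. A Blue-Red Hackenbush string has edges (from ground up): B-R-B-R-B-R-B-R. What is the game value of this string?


Edges (from ground): B-R-B-R-B-R-B-R
By Berlekamp's sign-expansion rule, a Blue-Red Hackenbush stalk has the value of the surreal number whose sign sequence is the edge sequence with B -> + and R -> -.
Sign sequence: +-+-+-+-
Trace the sign expansion in the surreal number tree, starting from 0:
Edge 1: B (sign +) -> bounds (0, +inf), value = 1
Edge 2: R (sign -) -> bounds (0, 1), value = 1/2
Edge 3: B (sign +) -> bounds (1/2, 1), value = 3/4
Edge 4: R (sign -) -> bounds (1/2, 3/4), value = 5/8
Edge 5: B (sign +) -> bounds (5/8, 3/4), value = 11/16
Edge 6: R (sign -) -> bounds (5/8, 11/16), value = 21/32
Edge 7: B (sign +) -> bounds (21/32, 11/16), value = 43/64
Edge 8: R (sign -) -> bounds (21/32, 43/64), value = 85/128
Game value = 85/128

85/128


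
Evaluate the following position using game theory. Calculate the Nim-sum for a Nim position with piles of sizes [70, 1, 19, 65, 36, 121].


We need the XOR (exclusive or) of all pile sizes.
After XOR-ing pile 1 (size 70): 0 XOR 70 = 70
After XOR-ing pile 2 (size 1): 70 XOR 1 = 71
After XOR-ing pile 3 (size 19): 71 XOR 19 = 84
After XOR-ing pile 4 (size 65): 84 XOR 65 = 21
After XOR-ing pile 5 (size 36): 21 XOR 36 = 49
After XOR-ing pile 6 (size 121): 49 XOR 121 = 72
The Nim-value of this position is 72.

72


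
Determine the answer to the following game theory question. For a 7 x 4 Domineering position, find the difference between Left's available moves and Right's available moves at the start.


Board is 7 x 4 (rows x cols).
Left (vertical) placements: (rows-1) * cols = 6 * 4 = 24
Right (horizontal) placements: rows * (cols-1) = 7 * 3 = 21
Advantage = Left - Right = 24 - 21 = 3

3


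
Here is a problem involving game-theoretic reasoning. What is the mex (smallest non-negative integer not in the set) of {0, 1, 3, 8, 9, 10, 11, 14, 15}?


Set = {0, 1, 3, 8, 9, 10, 11, 14, 15}
0 is in the set.
1 is in the set.
2 is NOT in the set. This is the mex.
mex = 2

2


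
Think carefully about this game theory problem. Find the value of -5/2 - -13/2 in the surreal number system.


x = -5/2, y = -13/2
Converting to common denominator: 2
x = -5/2, y = -13/2
x - y = -5/2 - -13/2 = 4

4


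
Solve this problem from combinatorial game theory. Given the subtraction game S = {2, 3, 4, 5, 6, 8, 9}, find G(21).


The subtraction set is S = {2, 3, 4, 5, 6, 8, 9}.
G(k) = mex{ G(k - s) : s in S, s <= k }. We compute iteratively: G(0) = 0.
G(1) = mex({}) = 0
G(2) = mex({0}) = 1
G(3) = mex({0}) = 1
G(4) = mex({0, 1}) = 2
G(5) = mex({0, 1}) = 2
G(6) = mex({0, 1, 2}) = 3
G(7) = mex({0, 1, 2}) = 3
G(8) = mex({0, 1, 2, 3}) = 4
G(9) = mex({0, 1, 2, 3}) = 4
G(10) = mex({0, 1, 2, 3, 4}) = 5
G(11) = mex({1, 2, 3, 4}) = 0
G(12) = mex({1, 2, 3, 4, 5}) = 0
G(13) = mex({0, 2, 3, 4, 5}) = 1
G(14) = mex({0, 2, 3, 4, 5}) = 1
G(15) = mex({0, 1, 3, 4, 5}) = 2
G(16) = mex({0, 1, 3, 4, 5}) = 2
G(17) = mex({0, 1, 2, 4}) = 3
G(18) = mex({0, 1, 2, 4, 5}) = 3
G(19) = mex({0, 1, 2, 3, 5}) = 4
Observe that G(11)..G(19) = 0, 0, 1, 1, 2, 2, 3, 3, 4 repeats G(0)..G(8) = 0, 0, 1, 1, 2, 2, 3, 3, 4.
For k >= max(S) = 9, G(k) is determined by the previous 9 values G(k-9)..G(k-1); a window of 9 consecutive values has recurred shifted by 11, so by induction G(k + 11) = G(k) for all k >= 0: the sequence is periodic from the start with period 11.
One period: G(0..10) = 0, 0, 1, 1, 2, 2, 3, 3, 4, 4, 5.
21 mod 11 = 10, so G(21) = G(10) = 5.

5


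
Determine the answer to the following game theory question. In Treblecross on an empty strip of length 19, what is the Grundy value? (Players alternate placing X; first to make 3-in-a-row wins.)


Treblecross: place X on empty cells; 3-in-a-row wins.
Playing within two cells of an existing X lets the opponent win at once, so sensible play treats the cells i-2..i+2 around each X as dead. The player left with no safe cell loses, so this is a normal-play take-away game on strips of safe cells.
Placing X at cell i (0-indexed) of a strip of k safe cells leaves independent strips of sizes max(0, i-2) and max(0, k-i-3). Hence G(k) = mex{ G(max(0,i-2)) XOR G(max(0,k-i-3)) : 0 <= i < k }, with G(0) = 0.
G(1): splits (0,0):0^0=0 -> mex({0}) = 1
G(2): splits (0,0):0^0=0 -> mex({0}) = 1
G(3): splits (0,0):0^0=0 -> mex({0}) = 1
G(4): splits (0,1):0^1=1 (0,0):0^0=0 -> mex({0, 1}) = 2
G(5): splits (0,2):0^1=1 (0,1):0^1=1 (0,0):0^0=0 -> mex({0, 1}) = 2
G(6) = mex({1}) = 0
G(7) = mex({0, 1, 2}) = 3
G(8) = mex({0, 1, 2}) = 3
G(9) = mex({0, 2}) = 1
G(10) = mex({0, 2, 3}) = 1
G(11) = mex({0, 3}) = 1
G(12) = mex({1, 3}) = 0
G(13) = mex({0, 1, 2, 3}) = 4
G(14) = mex({0, 1, 2}) = 3
G(15) = mex({0, 1, 2}) = 3
G(16) = mex({0, 1, 2, 4}) = 3
G(17) = mex({0, 1, 3, 4}) = 2
G(18) = mex({0, 1, 3, 4}) = 2
G(19) = mex({0, 1, 3, 5}) = 2
Therefore G(19) = 2.

2


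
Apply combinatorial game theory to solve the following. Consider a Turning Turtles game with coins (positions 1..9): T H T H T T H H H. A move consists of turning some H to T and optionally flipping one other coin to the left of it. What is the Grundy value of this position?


Coins: T H T H T T H H H
Key fact: a single head at position k behaves exactly like a Nim heap of size k (turning it to T and optionally flipping a coin at j < k corresponds to moving the heap from k to j, or to 0), and heads combine as a disjunctive sum (two heads at the same place would cancel, matching j XOR j = 0). So the Nim-value is the XOR of the 1-indexed positions of the heads.
Face-up positions (1-indexed): [2, 4, 7, 8, 9]
XOR 0 with 2: 0 XOR 2 = 2
XOR 2 with 4: 2 XOR 4 = 6
XOR 6 with 7: 6 XOR 7 = 1
XOR 1 with 8: 1 XOR 8 = 9
XOR 9 with 9: 9 XOR 9 = 0
Nim-value = 0

0


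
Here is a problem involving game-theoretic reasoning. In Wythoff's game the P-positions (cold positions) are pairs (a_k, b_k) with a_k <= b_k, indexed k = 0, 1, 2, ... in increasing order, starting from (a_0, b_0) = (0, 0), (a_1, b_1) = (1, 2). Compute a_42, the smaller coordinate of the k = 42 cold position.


By Wythoff's theorem, a_k = floor(k * phi) and b_k = floor(k * phi^2) = a_k + k, where phi = (1 + sqrt(5))/2 is the golden ratio.
phi = (1 + sqrt(5))/2 = 1.618034
k = 42
k * phi = 42 * 1.618034 = 67.957428
a_42 = floor(k * phi) = 67

67


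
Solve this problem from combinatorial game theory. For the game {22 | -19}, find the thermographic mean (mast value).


Game = {22 | -19}, a switch {a | b} with numbers a > b.
Its thermograph has left wall a - t and right wall b + t, which meet at t = (a - b)/2, where both equal (a + b)/2. So the mast (mean value) is at (a + b)/2.
Mean = (22 + (-19))/2 = 3/2 = 3/2

3/2


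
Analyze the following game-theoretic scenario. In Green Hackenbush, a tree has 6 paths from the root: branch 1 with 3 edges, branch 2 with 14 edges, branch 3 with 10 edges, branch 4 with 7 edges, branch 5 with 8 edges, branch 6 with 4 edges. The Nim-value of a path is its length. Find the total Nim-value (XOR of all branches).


The tree has 6 branches from the ground vertex.
In Green Hackenbush, the Nim-value of a simple path of length k is k.
Branch 1: length 3, Nim-value = 3
Branch 2: length 14, Nim-value = 14
Branch 3: length 10, Nim-value = 10
Branch 4: length 7, Nim-value = 7
Branch 5: length 8, Nim-value = 8
Branch 6: length 4, Nim-value = 4
Total Nim-value = XOR of all branch values:
0 XOR 3 = 3
3 XOR 14 = 13
13 XOR 10 = 7
7 XOR 7 = 0
0 XOR 8 = 8
8 XOR 4 = 12
Nim-value of the tree = 12

12


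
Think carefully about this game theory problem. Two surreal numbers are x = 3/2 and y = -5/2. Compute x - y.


x = 3/2, y = -5/2
Converting to common denominator: 2
x = 3/2, y = -5/2
x - y = 3/2 - -5/2 = 4

4


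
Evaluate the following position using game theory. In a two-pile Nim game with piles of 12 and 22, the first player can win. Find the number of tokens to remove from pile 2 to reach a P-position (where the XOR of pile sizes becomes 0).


Piles: 12 and 22
Current XOR: 12 XOR 22 = 26 (non-zero, so this is an N-position).
To make the XOR zero, we need to find a move that balances the piles.
For pile 2 (size 22): target = 22 XOR 26 = 12
We reduce pile 2 from 22 to 12.
Tokens removed: 22 - 12 = 10
Verification: 12 XOR 12 = 0

10


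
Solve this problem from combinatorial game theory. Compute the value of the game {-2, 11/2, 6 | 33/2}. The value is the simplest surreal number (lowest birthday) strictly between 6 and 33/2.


Left options: {-2, 11/2, 6}, max = 6
Right options: {33/2}, min = 33/2
All options are numbers and max(Left) < min(Right), so by the simplicity theorem the value is the simplest (earliest-born) number strictly between 6 and 33/2.
Integers 7 through 16 all lie strictly between 6 and 33/2.
Among integers, the simplest (lowest birthday = smallest |n|; 0 is born on day 0, +-n on day n) is 7.
No non-integer in the interval can be simpler: if x is a non-integer in the interval, then floor(x) or ceil(x) also lies in the interval (the interval contains an integer), and both are proper prefixes of x's sign expansion, i.e. born earlier. So the game value is 7.
Game value = 7

7


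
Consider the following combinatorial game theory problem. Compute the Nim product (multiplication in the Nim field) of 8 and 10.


Nim multiplication is bilinear over XOR: (u XOR v) * w = (u*w) XOR (v*w).
So we split each operand into its bit components and XOR the pairwise Nim products.
8 = 8 (as XOR of powers of 2).
10 = 2 + 8 (as XOR of powers of 2).
Using the standard Nim-product table on single bits:
  2*2 = 3,   2*4 = 8,   2*8 = 12,
  4*4 = 6,   4*8 = 11,  8*8 = 13,
and  1*x = x (identity), k*l = l*k (commutative).
Pairwise Nim products:
  8 * 2 = 12
  8 * 8 = 13
XOR them: 12 XOR 13 = 1.
Result: 8 * 10 = 1 (in Nim).

1


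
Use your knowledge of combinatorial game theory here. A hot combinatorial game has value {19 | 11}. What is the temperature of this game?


The game is {19 | 11}, a switch {a | b} with numbers a > b.
Cooling {a | b} by t gives {a - t | b + t}, which stops being hot when a - t = b + t, i.e. at t = (a - b)/2. So the temperature of a switch is (a - b)/2.
Temperature = (Left option - Right option) / 2
= (19 - (11)) / 2
= 8 / 2
= 4

4


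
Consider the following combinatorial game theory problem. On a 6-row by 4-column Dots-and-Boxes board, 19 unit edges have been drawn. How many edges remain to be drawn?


Grid: 6 x 4 boxes, i.e. 7 rows and 5 columns of dots.
Horizontal edges: (rows + 1) * cols = 7 * 4 = 28
Vertical edges: rows * (cols + 1) = 6 * 5 = 30
Total edges: 28 + 30 = 58
Edges drawn: 19
Remaining: 58 - 19 = 39

39


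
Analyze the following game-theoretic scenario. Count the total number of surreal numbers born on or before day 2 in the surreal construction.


Day 0: {|} = 0 is born. Count = 1.
Day n: the number of surreal numbers born by day n is 2^(n+1) - 1.
By day 0: 2^1 - 1 = 1
By day 1: 2^2 - 1 = 3
By day 2: 2^3 - 1 = 7
By day 2: 7 surreal numbers.

7


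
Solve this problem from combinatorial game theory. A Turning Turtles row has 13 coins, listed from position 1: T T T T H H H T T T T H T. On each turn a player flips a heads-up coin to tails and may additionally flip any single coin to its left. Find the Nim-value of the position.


Coins: T T T T H H H T T T T H T
Key fact: a single head at position k behaves exactly like a Nim heap of size k (turning it to T and optionally flipping a coin at j < k corresponds to moving the heap from k to j, or to 0), and heads combine as a disjunctive sum (two heads at the same place would cancel, matching j XOR j = 0). So the Nim-value is the XOR of the 1-indexed positions of the heads.
Face-up positions (1-indexed): [5, 6, 7, 12]
XOR 0 with 5: 0 XOR 5 = 5
XOR 5 with 6: 5 XOR 6 = 3
XOR 3 with 7: 3 XOR 7 = 4
XOR 4 with 12: 4 XOR 12 = 8
Nim-value = 8

8


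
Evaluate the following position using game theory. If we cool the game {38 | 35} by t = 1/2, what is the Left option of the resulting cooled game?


Original game: {38 | 35} (a switch {a | b} with a > b).
Cooling by t (for t below the temperature (a - b)/2 = 3/2) taxes each move by t: {a | b} cooled by t is {a - t | b + t}.
Cooling amount: t = 1/2
Cooled Left option: 38 - 1/2 = 75/2
Cooled Right option: 35 + 1/2 = 71/2
Cooled game: {75/2 | 71/2}
Left option = 75/2

75/2


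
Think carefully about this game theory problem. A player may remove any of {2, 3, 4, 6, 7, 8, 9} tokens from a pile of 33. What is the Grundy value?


The subtraction set is S = {2, 3, 4, 6, 7, 8, 9}.
G(k) = mex{ G(k - s) : s in S, s <= k }. We compute iteratively: G(0) = 0.
G(1) = mex({}) = 0
G(2) = mex({0}) = 1
G(3) = mex({0}) = 1
G(4) = mex({0, 1}) = 2
G(5) = mex({0, 1}) = 2
G(6) = mex({0, 1, 2}) = 3
G(7) = mex({0, 1, 2}) = 3
G(8) = mex({0, 1, 2, 3}) = 4
G(9) = mex({0, 1, 2, 3}) = 4
G(10) = mex({0, 1, 2, 3, 4}) = 5
G(11) = mex({1, 2, 3, 4}) = 0
G(12) = mex({1, 2, 3, 4, 5}) = 0
G(13) = mex({0, 2, 3, 4, 5}) = 1
G(14) = mex({0, 2, 3, 4, 5}) = 1
G(15) = mex({0, 1, 3, 4}) = 2
G(16) = mex({0, 1, 3, 4, 5}) = 2
G(17) = mex({0, 1, 2, 4, 5}) = 3
G(18) = mex({0, 1, 2, 4, 5}) = 3
G(19) = mex({0, 1, 2, 3, 5}) = 4
Observe that G(11)..G(19) = 0, 0, 1, 1, 2, 2, 3, 3, 4 repeats G(0)..G(8) = 0, 0, 1, 1, 2, 2, 3, 3, 4.
For k >= max(S) = 9, G(k) is determined by the previous 9 values G(k-9)..G(k-1); a window of 9 consecutive values has recurred shifted by 11, so by induction G(k + 11) = G(k) for all k >= 0: the sequence is periodic from the start with period 11.
One period: G(0..10) = 0, 0, 1, 1, 2, 2, 3, 3, 4, 4, 5.
33 mod 11 = 0, so G(33) = G(0) = 0.

0


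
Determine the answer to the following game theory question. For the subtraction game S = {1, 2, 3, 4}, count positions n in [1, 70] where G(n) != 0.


Subtraction set S = {1, 2, 3, 4}, so G(n) = n mod 5.
G(n) = 0 when n is a multiple of 5.
Multiples of 5 in [1, 70]: 14
N-positions (nonzero Grundy) = 70 - 14 = 56

56


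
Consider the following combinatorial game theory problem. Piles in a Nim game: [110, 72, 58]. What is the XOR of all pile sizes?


We need the XOR (exclusive or) of all pile sizes.
After XOR-ing pile 1 (size 110): 0 XOR 110 = 110
After XOR-ing pile 2 (size 72): 110 XOR 72 = 38
After XOR-ing pile 3 (size 58): 38 XOR 58 = 28
The Nim-value of this position is 28.

28


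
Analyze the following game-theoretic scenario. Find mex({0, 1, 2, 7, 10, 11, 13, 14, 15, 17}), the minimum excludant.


Set = {0, 1, 2, 7, 10, 11, 13, 14, 15, 17}
0 is in the set.
1 is in the set.
2 is in the set.
3 is NOT in the set. This is the mex.
mex = 3

3


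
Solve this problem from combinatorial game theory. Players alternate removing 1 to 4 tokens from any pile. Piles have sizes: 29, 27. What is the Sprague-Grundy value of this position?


Subtraction set: {1, 2, 3, 4}
For this subtraction set, G(n) = n mod 5 (period = max + 1 = 5).
Pile 1 (size 29): G(29) = 29 mod 5 = 4
Pile 2 (size 27): G(27) = 27 mod 5 = 2
Total Grundy value = XOR of all: 4 XOR 2 = 6

6


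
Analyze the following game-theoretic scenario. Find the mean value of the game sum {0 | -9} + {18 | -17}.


G1 = {0 | -9}, G2 = {18 | -17}
Each is a switch {a | b} with numbers a > b; its mean value is (a + b)/2, and mean value is additive over game sums: m(G1 + G2) = m(G1) + m(G2).
Mean of G1 = (0 + (-9))/2 = -9/2 = -9/2
Mean of G2 = (18 + (-17))/2 = 1/2 = 1/2
Mean of G1 + G2 = -9/2 + 1/2 = -4

-4


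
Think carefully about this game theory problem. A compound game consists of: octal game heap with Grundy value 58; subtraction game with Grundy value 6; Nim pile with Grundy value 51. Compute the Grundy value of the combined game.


By the Sprague-Grundy theorem, the Grundy value of a sum of games is the XOR of individual Grundy values.
octal game heap: Grundy value = 58. Running XOR: 0 XOR 58 = 58
subtraction game: Grundy value = 6. Running XOR: 58 XOR 6 = 60
Nim pile: Grundy value = 51. Running XOR: 60 XOR 51 = 15
The combined Grundy value is 15.

15


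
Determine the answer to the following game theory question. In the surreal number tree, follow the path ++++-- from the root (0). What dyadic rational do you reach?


Sign expansion: ++++--
Rule: track bounds (lo, hi), initially (-inf, +inf). On '+', the current value becomes lo and we move to the simplest number in (value, hi): value + 1 if hi = +inf, otherwise the midpoint (value + hi)/2. On '-', the current value becomes hi and we move to value - 1 if lo = -inf, otherwise the midpoint (lo + value)/2.
Start at 0.
Step 1: sign = +, move right. Bounds: (0, +inf). Value = 1
Step 2: sign = +, move right. Bounds: (1, +inf). Value = 2
Step 3: sign = +, move right. Bounds: (2, +inf). Value = 3
Step 4: sign = +, move right. Bounds: (3, +inf). Value = 4
Step 5: sign = -, move left. Bounds: (3, 4). Value = 7/2
Step 6: sign = -, move left. Bounds: (3, 7/2). Value = 13/4
The surreal number with sign expansion ++++-- is 13/4.

13/4


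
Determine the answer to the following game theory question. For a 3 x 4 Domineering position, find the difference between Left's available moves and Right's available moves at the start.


Board is 3 x 4 (rows x cols).
Left (vertical) placements: (rows-1) * cols = 2 * 4 = 8
Right (horizontal) placements: rows * (cols-1) = 3 * 3 = 9
Advantage = Left - Right = 8 - 9 = -1

-1


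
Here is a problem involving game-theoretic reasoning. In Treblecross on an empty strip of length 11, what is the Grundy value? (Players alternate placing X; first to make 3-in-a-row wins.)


Treblecross: place X on empty cells; 3-in-a-row wins.
Playing within two cells of an existing X lets the opponent win at once, so sensible play treats the cells i-2..i+2 around each X as dead. The player left with no safe cell loses, so this is a normal-play take-away game on strips of safe cells.
Placing X at cell i (0-indexed) of a strip of k safe cells leaves independent strips of sizes max(0, i-2) and max(0, k-i-3). Hence G(k) = mex{ G(max(0,i-2)) XOR G(max(0,k-i-3)) : 0 <= i < k }, with G(0) = 0.
G(1): splits (0,0):0^0=0 -> mex({0}) = 1
G(2): splits (0,0):0^0=0 -> mex({0}) = 1
G(3): splits (0,0):0^0=0 -> mex({0}) = 1
G(4): splits (0,1):0^1=1 (0,0):0^0=0 -> mex({0, 1}) = 2
G(5): splits (0,2):0^1=1 (0,1):0^1=1 (0,0):0^0=0 -> mex({0, 1}) = 2
G(6) = mex({1}) = 0
G(7) = mex({0, 1, 2}) = 3
G(8) = mex({0, 1, 2}) = 3
G(9) = mex({0, 2}) = 1
G(10) = mex({0, 2, 3}) = 1
G(11) = mex({0, 3}) = 1
Therefore G(11) = 1.

1


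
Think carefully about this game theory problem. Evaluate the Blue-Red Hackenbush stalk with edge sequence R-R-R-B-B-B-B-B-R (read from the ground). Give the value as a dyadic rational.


Edges (from ground): R-R-R-B-B-B-B-B-R
By Berlekamp's sign-expansion rule, a Blue-Red Hackenbush stalk has the value of the surreal number whose sign sequence is the edge sequence with B -> + and R -> -.
Sign sequence: ---+++++-
Trace the sign expansion in the surreal number tree, starting from 0:
Edge 1: R (sign -) -> bounds (-inf, 0), value = -1
Edge 2: R (sign -) -> bounds (-inf, -1), value = -2
Edge 3: R (sign -) -> bounds (-inf, -2), value = -3
Edge 4: B (sign +) -> bounds (-3, -2), value = -5/2
Edge 5: B (sign +) -> bounds (-5/2, -2), value = -9/4
Edge 6: B (sign +) -> bounds (-9/4, -2), value = -17/8
Edge 7: B (sign +) -> bounds (-17/8, -2), value = -33/16
Edge 8: B (sign +) -> bounds (-33/16, -2), value = -65/32
Edge 9: R (sign -) -> bounds (-33/16, -65/32), value = -131/64
Game value = -131/64

-131/64


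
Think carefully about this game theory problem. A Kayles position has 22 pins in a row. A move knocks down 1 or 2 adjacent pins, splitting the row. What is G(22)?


Kayles: a move removes 1 or 2 adjacent pins from a contiguous row.
Removing pins from a row of k leaves two independent rows (a, b) with a + b = k - 1 (one pin) or a + b = k - 2 (two pins); an end removal gives a = 0.
By Sprague-Grundy, G(k) = mex{ G(a) XOR G(b) } over all these splits. G(0) = 0.
G(1): splits (0,0):0^0=0 -> mex({0}) = 1
G(2): splits (0,1):0^1=1 (0,0):0^0=0 -> mex({0, 1}) = 2
G(3): splits (0,2):0^2=2 (1,1):1^1=0 (0,1):0^1=1 -> mex({0, 1, 2}) = 3
G(4): splits (0,3):0^3=3 (1,2):1^2=3 (0,2):0^2=2 (1,1):1^1=0 -> mex({0, 2, 3}) = 1
G(5): splits (0,4):0^1=1 (1,3):1^3=2 (2,2):2^2=0 (0,3):0^3=3 (1,2):1^2=3 -> mex({0, 1, 2, 3}) = 4
G(6) = mex({0, 1, 2, 4}) = 3
G(7) = mex({0, 1, 3, 4, 5}) = 2
G(8) = mex({0, 2, 3, 5, 6}) = 1
G(9) = mex({0, 1, 2, 3, 6, 7}) = 4
G(10) = mex({0, 1, 3, 4, 5, 7}) = 2
G(11) = mex({0, 1, 2, 3, 4, 5}) = 6
G(12) = mex({0, 1, 2, 3, 5, 6, 7}) = 4
G(13) = mex({0, 2, 3, 4, 6, 7}) = 1
G(14) = mex({0, 1, 4, 5, 6, 7}) = 2
G(15) = mex({0, 1, 2, 3, 4, 5, 6}) = 7
G(16) = mex({0, 2, 3, 5, 6, 7}) = 1
G(17) = mex({0, 1, 2, 3, 5, 6, 7}) = 4
G(18) = mex({0, 1, 2, 4, 5, 6}) = 3
G(19) = mex({0, 1, 3, 4, 5, 7}) = 2
G(20) = mex({0, 2, 3, 4, 5, 6, 7}) = 1
G(21) = mex({0, 1, 2, 3, 5, 6, 7}) = 4
G(22) = mex({0, 1, 2, 3, 4, 5, 7}) = 6
Therefore G(22) = 6.

6


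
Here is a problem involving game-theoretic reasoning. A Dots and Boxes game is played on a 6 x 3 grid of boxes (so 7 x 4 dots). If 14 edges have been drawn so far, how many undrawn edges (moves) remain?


Grid: 6 x 3 boxes, i.e. 7 rows and 4 columns of dots.
Horizontal edges: (rows + 1) * cols = 7 * 3 = 21
Vertical edges: rows * (cols + 1) = 6 * 4 = 24
Total edges: 21 + 24 = 45
Edges drawn: 14
Remaining: 45 - 14 = 31

31


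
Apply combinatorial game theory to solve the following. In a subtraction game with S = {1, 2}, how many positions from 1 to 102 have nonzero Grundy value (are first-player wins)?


Subtraction set S = {1, 2}, so G(n) = n mod 3.
G(n) = 0 when n is a multiple of 3.
Multiples of 3 in [1, 102]: 34
N-positions (nonzero Grundy) = 102 - 34 = 68

68


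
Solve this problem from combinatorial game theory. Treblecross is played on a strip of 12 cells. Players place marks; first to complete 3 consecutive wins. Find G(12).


Treblecross: place X on empty cells; 3-in-a-row wins.
Playing within two cells of an existing X lets the opponent win at once, so sensible play treats the cells i-2..i+2 around each X as dead. The player left with no safe cell loses, so this is a normal-play take-away game on strips of safe cells.
Placing X at cell i (0-indexed) of a strip of k safe cells leaves independent strips of sizes max(0, i-2) and max(0, k-i-3). Hence G(k) = mex{ G(max(0,i-2)) XOR G(max(0,k-i-3)) : 0 <= i < k }, with G(0) = 0.
G(1): splits (0,0):0^0=0 -> mex({0}) = 1
G(2): splits (0,0):0^0=0 -> mex({0}) = 1
G(3): splits (0,0):0^0=0 -> mex({0}) = 1
G(4): splits (0,1):0^1=1 (0,0):0^0=0 -> mex({0, 1}) = 2
G(5): splits (0,2):0^1=1 (0,1):0^1=1 (0,0):0^0=0 -> mex({0, 1}) = 2
G(6) = mex({1}) = 0
G(7) = mex({0, 1, 2}) = 3
G(8) = mex({0, 1, 2}) = 3
G(9) = mex({0, 2}) = 1
G(10) = mex({0, 2, 3}) = 1
G(11) = mex({0, 3}) = 1
G(12) = mex({1, 3}) = 0
Therefore G(12) = 0.

0


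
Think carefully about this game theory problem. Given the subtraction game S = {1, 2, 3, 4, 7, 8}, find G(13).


The subtraction set is S = {1, 2, 3, 4, 7, 8}.
G(k) = mex{ G(k - s) : s in S, s <= k }. We compute iteratively: G(0) = 0.
G(1) = mex({0}) = 1
G(2) = mex({0, 1}) = 2
G(3) = mex({0, 1, 2}) = 3
G(4) = mex({0, 1, 2, 3}) = 4
G(5) = mex({1, 2, 3, 4}) = 0
G(6) = mex({0, 2, 3, 4}) = 1
G(7) = mex({0, 1, 3, 4}) = 2
G(8) = mex({0, 1, 2, 4}) = 3
G(9) = mex({0, 1, 2, 3}) = 4
G(10) = mex({1, 2, 3, 4}) = 0
G(11) = mex({0, 2, 3, 4}) = 1
G(12) = mex({0, 1, 3, 4}) = 2
Observe that G(5)..G(12) = 0, 1, 2, 3, 4, 0, 1, 2 repeats G(0)..G(7) = 0, 1, 2, 3, 4, 0, 1, 2.
For k >= max(S) = 8, G(k) is determined by the previous 8 values G(k-8)..G(k-1); a window of 8 consecutive values has recurred shifted by 5, so by induction G(k + 5) = G(k) for all k >= 0: the sequence is periodic from the start with period 5.
One period: G(0..4) = 0, 1, 2, 3, 4.
13 mod 5 = 3, so G(13) = G(3) = 3.

3


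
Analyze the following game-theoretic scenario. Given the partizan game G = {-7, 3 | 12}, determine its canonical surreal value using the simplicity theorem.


Left options: {-7, 3}, max = 3
Right options: {12}, min = 12
All options are numbers and max(Left) < min(Right), so by the simplicity theorem the value is the simplest (earliest-born) number strictly between 3 and 12.
Integers 4 through 11 all lie strictly between 3 and 12.
Among integers, the simplest (lowest birthday = smallest |n|; 0 is born on day 0, +-n on day n) is 4.
No non-integer in the interval can be simpler: if x is a non-integer in the interval, then floor(x) or ceil(x) also lies in the interval (the interval contains an integer), and both are proper prefixes of x's sign expansion, i.e. born earlier. So the game value is 4.
Game value = 4

4


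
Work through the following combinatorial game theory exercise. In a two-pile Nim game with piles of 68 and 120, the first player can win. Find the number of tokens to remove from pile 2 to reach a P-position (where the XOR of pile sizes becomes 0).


Piles: 68 and 120
Current XOR: 68 XOR 120 = 60 (non-zero, so this is an N-position).
To make the XOR zero, we need to find a move that balances the piles.
For pile 2 (size 120): target = 120 XOR 60 = 68
We reduce pile 2 from 120 to 68.
Tokens removed: 120 - 68 = 52
Verification: 68 XOR 68 = 0

52


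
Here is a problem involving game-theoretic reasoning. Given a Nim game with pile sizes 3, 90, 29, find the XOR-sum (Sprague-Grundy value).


We need the XOR (exclusive or) of all pile sizes.
After XOR-ing pile 1 (size 3): 0 XOR 3 = 3
After XOR-ing pile 2 (size 90): 3 XOR 90 = 89
After XOR-ing pile 3 (size 29): 89 XOR 29 = 68
The Nim-value of this position is 68.

68


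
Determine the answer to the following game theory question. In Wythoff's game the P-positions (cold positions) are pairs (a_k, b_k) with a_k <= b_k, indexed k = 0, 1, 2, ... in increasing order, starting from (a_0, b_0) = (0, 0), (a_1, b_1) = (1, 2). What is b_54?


By Wythoff's theorem, a_k = floor(k * phi) and b_k = floor(k * phi^2) = a_k + k, where phi = (1 + sqrt(5))/2 is the golden ratio.
phi = (1 + sqrt(5))/2 = 1.618034
phi^2 = phi + 1 = 2.618034
k = 54
k * phi^2 = 54 * 2.618034 = 141.373835
b_54 = floor(k * phi^2) = 141 (check: a_54 + k = 87 + 54 = 141)

141


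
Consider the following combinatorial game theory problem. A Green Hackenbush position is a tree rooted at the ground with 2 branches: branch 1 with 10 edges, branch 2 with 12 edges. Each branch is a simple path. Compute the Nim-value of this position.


The tree has 2 branches from the ground vertex.
In Green Hackenbush, the Nim-value of a simple path of length k is k.
Branch 1: length 10, Nim-value = 10
Branch 2: length 12, Nim-value = 12
Total Nim-value = XOR of all branch values:
0 XOR 10 = 10
10 XOR 12 = 6
Nim-value of the tree = 6

6


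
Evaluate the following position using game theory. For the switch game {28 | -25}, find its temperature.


The game is {28 | -25}, a switch {a | b} with numbers a > b.
Cooling {a | b} by t gives {a - t | b + t}, which stops being hot when a - t = b + t, i.e. at t = (a - b)/2. So the temperature of a switch is (a - b)/2.
Temperature = (Left option - Right option) / 2
= (28 - (-25)) / 2
= 53 / 2
= 53/2

53/2


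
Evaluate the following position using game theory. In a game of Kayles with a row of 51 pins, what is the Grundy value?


Kayles: a move removes 1 or 2 adjacent pins from a contiguous row.
Removing pins from a row of k leaves two independent rows (a, b) with a + b = k - 1 (one pin) or a + b = k - 2 (two pins); an end removal gives a = 0.
By Sprague-Grundy, G(k) = mex{ G(a) XOR G(b) } over all these splits. G(0) = 0.
G(1): splits (0,0):0^0=0 -> mex({0}) = 1
G(2): splits (0,1):0^1=1 (0,0):0^0=0 -> mex({0, 1}) = 2
G(3): splits (0,2):0^2=2 (1,1):1^1=0 (0,1):0^1=1 -> mex({0, 1, 2}) = 3
G(4): splits (0,3):0^3=3 (1,2):1^2=3 (0,2):0^2=2 (1,1):1^1=0 -> mex({0, 2, 3}) = 1
G(5): splits (0,4):0^1=1 (1,3):1^3=2 (2,2):2^2=0 (0,3):0^3=3 (1,2):1^2=3 -> mex({0, 1, 2, 3}) = 4
G(6) = mex({0, 1, 2, 4}) = 3
G(7) = mex({0, 1, 3, 4, 5}) = 2
G(8) = mex({0, 2, 3, 5, 6}) = 1
G(9) = mex({0, 1, 2, 3, 6, 7}) = 4
G(10) = mex({0, 1, 3, 4, 5, 7}) = 2
G(11) = mex({0, 1, 2, 3, 4, 5}) = 6
G(12) = mex({0, 1, 2, 3, 5, 6, 7}) = 4
G(13) = mex({0, 2, 3, 4, 6, 7}) = 1
G(14) = mex({0, 1, 4, 5, 6, 7}) = 2
G(15) = mex({0, 1, 2, 3, 4, 5, 6}) = 7
G(16) = mex({0, 2, 3, 5, 6, 7}) = 1
G(17) = mex({0, 1, 2, 3, 5, 6, 7}) = 4
G(18) = mex({0, 1, 2, 4, 5, 6}) = 3
G(19) = mex({0, 1, 3, 4, 5, 7}) = 2
G(20) = mex({0, 2, 3, 4, 5, 6, 7}) = 1
G(21) = mex({0, 1, 2, 3, 5, 6, 7}) = 4
G(22) = mex({0, 1, 2, 3, 4, 5, 7}) = 6
G(23) = mex({0, 1, 2, 3, 4, 5, 6}) = 7
G(24) = mex({0, 1, 2, 3, 5, 6, 7}) = 4
G(25) = mex({0, 2, 3, 4, 6, 7}) = 1
G(26) = mex({0, 1, 3, 4, 5, 6, 7}) = 2
G(27) = mex({0, 1, 2, 3, 4, 5, 6, 7}) = 8
G(28) = mex({0, 1, 2, 3, 4, 6, 7, 8}) = 5
G(29) = mex({0, 1, 2, 3, 5, 6, 7, 8, 9}) = 4
G(30) = mex({0, 1, 2, 3, 4, 5, 6, 9, 10}) = 7
G(31) = mex({0, 1, 3, 4, 5, 7, 10, 11}) = 2
G(32) = mex({0, 2, 3, 4, 5, 6, 7, 9, 11}) = 1
G(33) = mex({0, 1, 2, 3, 4, 5, 6, 7, 9, 12}) = 8
G(34) = mex({0, 1, 2, 3, 4, 5, 7, 8, 11, 12}) = 6
G(35) = mex({0, 1, 2, 3, 4, 5, 6, 8, 9, 10, 11}) = 7
G(36) = mex({0, 1, 2, 3, 5, 6, 7, 9, 10}) = 4
G(37) = mex({0, 2, 3, 4, 6, 7, 9, 10, 11, 12}) = 1
G(38) = mex({0, 1, 3, 4, 5, 6, 7, 9, 10, 11, 12}) = 2
G(39) = mex({0, 1, 2, 4, 5, 6, 7, 9, 10, 12, 14}) = 3
G(40) = mex({0, 2, 3, 4, 6, 7, 11, 12, 14}) = 1
G(41) = mex({0, 1, 2, 3, 5, 6, 7, 9, 10, 11, 12}) = 4
G(42) = mex({0, 1, 2, 3, 4, 5, 6, 9, 10}) = 7
G(43) = mex({0, 1, 3, 4, 5, 7, 9, 10, 12, 15}) = 2
G(44) = mex({0, 2, 3, 4, 5, 6, 7, 9, 10, 12, 15}) = 1
G(45) = mex({0, 1, 2, 3, 4, 5, 6, 7, 9, 10, 12, 14}) = 8
G(46) = mex({0, 1, 3, 4, 5, 7, 8, 11, 12, 14}) = 2
G(47) = mex({0, 1, 2, 3, 4, 5, 6, 8, 9, 10, 11, 12}) = 7
G(48) = mex({0, 1, 2, 3, 5, 6, 7, 9, 10}) = 4
G(49) = mex({0, 2, 3, 4, 6, 7, 9, 10, 11, 12, 15}) = 1
G(50) = mex({0, 1, 4, 5, 6, 7, 9, 11, 12, 14, 15}) = 2
G(51) = mex({0, 1, 2, 3, 4, 5, 6, 7, 9, 12, 14, 15}) = 8
Therefore G(51) = 8.

8


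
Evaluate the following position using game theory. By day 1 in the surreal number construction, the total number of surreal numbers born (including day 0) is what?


Day 0: {|} = 0 is born. Count = 1.
Day n: the number of surreal numbers born by day n is 2^(n+1) - 1.
By day 0: 2^1 - 1 = 1
By day 1: 2^2 - 1 = 3
By day 1: 3 surreal numbers.

3


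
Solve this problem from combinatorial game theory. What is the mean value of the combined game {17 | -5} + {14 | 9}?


G1 = {17 | -5}, G2 = {14 | 9}
Each is a switch {a | b} with numbers a > b; its mean value is (a + b)/2, and mean value is additive over game sums: m(G1 + G2) = m(G1) + m(G2).
Mean of G1 = (17 + (-5))/2 = 12/2 = 6
Mean of G2 = (14 + (9))/2 = 23/2 = 23/2
Mean of G1 + G2 = 6 + 23/2 = 35/2

35/2


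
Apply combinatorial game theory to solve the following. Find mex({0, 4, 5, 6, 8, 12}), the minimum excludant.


Set = {0, 4, 5, 6, 8, 12}
0 is in the set.
1 is NOT in the set. This is the mex.
mex = 1

1


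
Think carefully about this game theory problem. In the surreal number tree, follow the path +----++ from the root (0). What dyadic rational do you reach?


Sign expansion: +----++
Rule: track bounds (lo, hi), initially (-inf, +inf). On '+', the current value becomes lo and we move to the simplest number in (value, hi): value + 1 if hi = +inf, otherwise the midpoint (value + hi)/2. On '-', the current value becomes hi and we move to value - 1 if lo = -inf, otherwise the midpoint (lo + value)/2.
Start at 0.
Step 1: sign = +, move right. Bounds: (0, +inf). Value = 1
Step 2: sign = -, move left. Bounds: (0, 1). Value = 1/2
Step 3: sign = -, move left. Bounds: (0, 1/2). Value = 1/4
Step 4: sign = -, move left. Bounds: (0, 1/4). Value = 1/8
Step 5: sign = -, move left. Bounds: (0, 1/8). Value = 1/16
Step 6: sign = +, move right. Bounds: (1/16, 1/8). Value = 3/32
Step 7: sign = +, move right. Bounds: (3/32, 1/8). Value = 7/64
The surreal number with sign expansion +----++ is 7/64.

7/64


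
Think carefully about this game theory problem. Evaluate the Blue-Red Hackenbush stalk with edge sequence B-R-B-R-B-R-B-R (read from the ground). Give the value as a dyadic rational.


Edges (from ground): B-R-B-R-B-R-B-R
By Berlekamp's sign-expansion rule, a Blue-Red Hackenbush stalk has the value of the surreal number whose sign sequence is the edge sequence with B -> + and R -> -.
Sign sequence: +-+-+-+-
Trace the sign expansion in the surreal number tree, starting from 0:
Edge 1: B (sign +) -> bounds (0, +inf), value = 1
Edge 2: R (sign -) -> bounds (0, 1), value = 1/2
Edge 3: B (sign +) -> bounds (1/2, 1), value = 3/4
Edge 4: R (sign -) -> bounds (1/2, 3/4), value = 5/8
Edge 5: B (sign +) -> bounds (5/8, 3/4), value = 11/16
Edge 6: R (sign -) -> bounds (5/8, 11/16), value = 21/32
Edge 7: B (sign +) -> bounds (21/32, 11/16), value = 43/64
Edge 8: R (sign -) -> bounds (21/32, 43/64), value = 85/128
Game value = 85/128

85/128


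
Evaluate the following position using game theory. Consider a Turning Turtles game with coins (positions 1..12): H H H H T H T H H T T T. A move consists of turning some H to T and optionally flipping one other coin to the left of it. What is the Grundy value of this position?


Coins: H H H H T H T H H T T T
Key fact: a single head at position k behaves exactly like a Nim heap of size k (turning it to T and optionally flipping a coin at j < k corresponds to moving the heap from k to j, or to 0), and heads combine as a disjunctive sum (two heads at the same place would cancel, matching j XOR j = 0). So the Nim-value is the XOR of the 1-indexed positions of the heads.
Face-up positions (1-indexed): [1, 2, 3, 4, 6, 8, 9]
XOR 0 with 1: 0 XOR 1 = 1
XOR 1 with 2: 1 XOR 2 = 3
XOR 3 with 3: 3 XOR 3 = 0
XOR 0 with 4: 0 XOR 4 = 4
XOR 4 with 6: 4 XOR 6 = 2
XOR 2 with 8: 2 XOR 8 = 10
XOR 10 with 9: 10 XOR 9 = 3
Nim-value = 3

3


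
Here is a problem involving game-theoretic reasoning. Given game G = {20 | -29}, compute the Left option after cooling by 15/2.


Original game: {20 | -29} (a switch {a | b} with a > b).
Cooling by t (for t below the temperature (a - b)/2 = 49/2) taxes each move by t: {a | b} cooled by t is {a - t | b + t}.
Cooling amount: t = 15/2
Cooled Left option: 20 - 15/2 = 25/2
Cooled Right option: -29 + 15/2 = -43/2
Cooled game: {25/2 | -43/2}
Left option = 25/2

25/2
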